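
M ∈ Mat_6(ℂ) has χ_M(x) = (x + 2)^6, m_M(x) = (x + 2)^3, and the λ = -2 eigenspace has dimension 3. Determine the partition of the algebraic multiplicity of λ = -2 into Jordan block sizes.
Block sizes for λ = -2: [3, 2, 1]

Step 1 — from the characteristic polynomial, algebraic multiplicity of λ = -2 is 6. From dim ker(M − (-2)·I) = 3, there are exactly 3 Jordan blocks for λ = -2.
Step 2 — from the minimal polynomial, the factor (x + 2)^3 tells us the largest block for λ = -2 has size 3.
Step 3 — with total size 6, 3 blocks, and largest block 3, the block sizes (in nonincreasing order) are [3, 2, 1].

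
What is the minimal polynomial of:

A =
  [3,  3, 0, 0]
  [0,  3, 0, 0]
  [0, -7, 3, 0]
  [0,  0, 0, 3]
x^2 - 6*x + 9

The characteristic polynomial is χ_A(x) = (x - 3)^4, so the eigenvalues are known. The minimal polynomial is
  m_A(x) = Π_λ (x − λ)^{k_λ}
where k_λ is the size of the *largest* Jordan block for λ (equivalently, the smallest k with (A − λI)^k v = 0 for every generalised eigenvector v of λ).

  λ = 3: largest Jordan block has size 2, contributing (x − 3)^2

So m_A(x) = (x - 3)^2 = x^2 - 6*x + 9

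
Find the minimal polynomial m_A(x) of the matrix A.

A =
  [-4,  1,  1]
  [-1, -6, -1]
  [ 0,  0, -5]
x^2 + 10*x + 25

The characteristic polynomial is χ_A(x) = (x + 5)^3, so the eigenvalues are known. The minimal polynomial is
  m_A(x) = Π_λ (x − λ)^{k_λ}
where k_λ is the size of the *largest* Jordan block for λ (equivalently, the smallest k with (A − λI)^k v = 0 for every generalised eigenvector v of λ).

  λ = -5: largest Jordan block has size 2, contributing (x + 5)^2

So m_A(x) = (x + 5)^2 = x^2 + 10*x + 25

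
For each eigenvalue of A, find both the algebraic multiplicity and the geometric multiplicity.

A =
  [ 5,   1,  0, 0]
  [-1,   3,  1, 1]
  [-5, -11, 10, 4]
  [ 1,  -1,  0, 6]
λ = 6: alg = 4, geom = 2

Step 1 — factor the characteristic polynomial to read off the algebraic multiplicities:
  χ_A(x) = (x - 6)^4

Step 2 — compute geometric multiplicities via the rank-nullity identity g(λ) = n − rank(A − λI):
  rank(A − (6)·I) = 2, so dim ker(A − (6)·I) = n − 2 = 2

Summary:
  λ = 6: algebraic multiplicity = 4, geometric multiplicity = 2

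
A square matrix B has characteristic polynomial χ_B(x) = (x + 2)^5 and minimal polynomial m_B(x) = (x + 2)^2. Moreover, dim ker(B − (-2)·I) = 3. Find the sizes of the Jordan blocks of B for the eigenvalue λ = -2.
Block sizes for λ = -2: [2, 2, 1]

Step 1 — from the characteristic polynomial, algebraic multiplicity of λ = -2 is 5. From dim ker(B − (-2)·I) = 3, there are exactly 3 Jordan blocks for λ = -2.
Step 2 — from the minimal polynomial, the factor (x + 2)^2 tells us the largest block for λ = -2 has size 2.
Step 3 — with total size 5, 3 blocks, and largest block 2, the block sizes (in nonincreasing order) are [2, 2, 1].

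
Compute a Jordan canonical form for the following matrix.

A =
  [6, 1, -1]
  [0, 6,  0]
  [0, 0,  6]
J_2(6) ⊕ J_1(6)

The characteristic polynomial is
  det(x·I − A) = x^3 - 18*x^2 + 108*x - 216 = (x - 6)^3

Eigenvalues and multiplicities (the geometric multiplicity of λ is n − rank(A − λI), which equals the number of Jordan blocks for λ):
  λ = 6: algebraic multiplicity = 3, geometric multiplicity = 2

Determining the block sizes for each eigenvalue:
  λ = 6: 2 blocks summing to 3 forces exactly one block of size 2 and the rest size 1 → block sizes [2, 1]

Assembling the blocks gives a Jordan form
J =
  [6, 1, 0]
  [0, 6, 0]
  [0, 0, 6]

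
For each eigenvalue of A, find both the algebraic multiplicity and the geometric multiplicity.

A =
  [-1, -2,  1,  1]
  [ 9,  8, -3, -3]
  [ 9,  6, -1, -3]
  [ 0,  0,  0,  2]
λ = 2: alg = 4, geom = 3

Step 1 — factor the characteristic polynomial to read off the algebraic multiplicities:
  χ_A(x) = (x - 2)^4

Step 2 — compute geometric multiplicities via the rank-nullity identity g(λ) = n − rank(A − λI):
  rank(A − (2)·I) = 1, so dim ker(A − (2)·I) = n − 1 = 3

Summary:
  λ = 2: algebraic multiplicity = 4, geometric multiplicity = 3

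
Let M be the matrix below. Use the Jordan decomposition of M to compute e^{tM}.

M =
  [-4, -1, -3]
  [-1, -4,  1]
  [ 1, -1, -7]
e^{tM} =
  [-t^2*exp(-5*t)/2 + t*exp(-5*t) + exp(-5*t), t^2*exp(-5*t)/2 - t*exp(-5*t), t^2*exp(-5*t) - 3*t*exp(-5*t)]
  [-t^2*exp(-5*t)/2 - t*exp(-5*t), t^2*exp(-5*t)/2 + t*exp(-5*t) + exp(-5*t), t^2*exp(-5*t) + t*exp(-5*t)]
  [t*exp(-5*t), -t*exp(-5*t), -2*t*exp(-5*t) + exp(-5*t)]

Strategy: write M = P · J · P⁻¹ where J is a Jordan canonical form, so e^{tM} = P · e^{tJ} · P⁻¹, and e^{tJ} can be computed block-by-block.

M has Jordan form
J =
  [-5,  1,  0]
  [ 0, -5,  1]
  [ 0,  0, -5]
(up to reordering of blocks).

Per-block formulas:
  For a 3×3 Jordan block J_3(-5): exp(t · J_3(-5)) = e^(-5t)·(I + t·N + (t^2/2)·N^2), where N is the 3×3 nilpotent shift.

After assembling e^{tJ} and conjugating by P, we get:

e^{tM} =
  [-t^2*exp(-5*t)/2 + t*exp(-5*t) + exp(-5*t), t^2*exp(-5*t)/2 - t*exp(-5*t), t^2*exp(-5*t) - 3*t*exp(-5*t)]
  [-t^2*exp(-5*t)/2 - t*exp(-5*t), t^2*exp(-5*t)/2 + t*exp(-5*t) + exp(-5*t), t^2*exp(-5*t) + t*exp(-5*t)]
  [t*exp(-5*t), -t*exp(-5*t), -2*t*exp(-5*t) + exp(-5*t)]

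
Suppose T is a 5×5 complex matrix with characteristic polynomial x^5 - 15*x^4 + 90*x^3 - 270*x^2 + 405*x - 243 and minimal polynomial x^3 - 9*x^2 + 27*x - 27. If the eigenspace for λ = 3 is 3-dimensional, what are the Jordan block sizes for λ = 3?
Block sizes for λ = 3: [3, 1, 1]

Step 1 — from the characteristic polynomial, algebraic multiplicity of λ = 3 is 5. From dim ker(T − (3)·I) = 3, there are exactly 3 Jordan blocks for λ = 3.
Step 2 — from the minimal polynomial, the factor (x − 3)^3 tells us the largest block for λ = 3 has size 3.
Step 3 — with total size 5, 3 blocks, and largest block 3, the block sizes (in nonincreasing order) are [3, 1, 1].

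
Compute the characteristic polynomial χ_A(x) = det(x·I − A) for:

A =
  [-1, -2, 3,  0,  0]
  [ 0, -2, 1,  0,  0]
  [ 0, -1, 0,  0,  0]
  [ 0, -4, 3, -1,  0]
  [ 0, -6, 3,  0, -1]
x^5 + 5*x^4 + 10*x^3 + 10*x^2 + 5*x + 1

Expanding det(x·I − A) (e.g. by cofactor expansion or by noting that A is similar to its Jordan form J, which has the same characteristic polynomial as A) gives
  χ_A(x) = x^5 + 5*x^4 + 10*x^3 + 10*x^2 + 5*x + 1
which factors as (x + 1)^5. The eigenvalues (with algebraic multiplicities) are λ = -1 with multiplicity 5.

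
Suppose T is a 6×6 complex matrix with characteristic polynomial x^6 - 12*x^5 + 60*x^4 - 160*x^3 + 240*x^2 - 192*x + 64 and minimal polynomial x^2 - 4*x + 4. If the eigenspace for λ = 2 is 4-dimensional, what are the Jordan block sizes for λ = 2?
Block sizes for λ = 2: [2, 2, 1, 1]

Step 1 — from the characteristic polynomial, algebraic multiplicity of λ = 2 is 6. From dim ker(T − (2)·I) = 4, there are exactly 4 Jordan blocks for λ = 2.
Step 2 — from the minimal polynomial, the factor (x − 2)^2 tells us the largest block for λ = 2 has size 2.
Step 3 — with total size 6, 4 blocks, and largest block 2, the block sizes (in nonincreasing order) are [2, 2, 1, 1].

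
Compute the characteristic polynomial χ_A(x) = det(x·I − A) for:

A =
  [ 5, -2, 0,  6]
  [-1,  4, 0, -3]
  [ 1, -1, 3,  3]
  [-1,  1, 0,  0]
x^4 - 12*x^3 + 54*x^2 - 108*x + 81

Expanding det(x·I − A) (e.g. by cofactor expansion or by noting that A is similar to its Jordan form J, which has the same characteristic polynomial as A) gives
  χ_A(x) = x^4 - 12*x^3 + 54*x^2 - 108*x + 81
which factors as (x - 3)^4. The eigenvalues (with algebraic multiplicities) are λ = 3 with multiplicity 4.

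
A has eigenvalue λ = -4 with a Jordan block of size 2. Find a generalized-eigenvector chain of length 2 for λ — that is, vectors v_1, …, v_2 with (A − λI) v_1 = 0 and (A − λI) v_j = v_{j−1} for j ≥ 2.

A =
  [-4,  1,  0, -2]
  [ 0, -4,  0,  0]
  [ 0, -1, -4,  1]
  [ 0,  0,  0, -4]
A Jordan chain for λ = -4 of length 2:
v_1 = (1, 0, -1, 0)ᵀ
v_2 = (0, 1, 0, 0)ᵀ

Let N = A − (-4)·I. We want v_2 with N^2 v_2 = 0 but N^1 v_2 ≠ 0; then v_{j-1} := N · v_j for j = 2, …, 2.

Pick v_2 = (0, 1, 0, 0)ᵀ.
Then v_1 = N · v_2 = (1, 0, -1, 0)ᵀ.

Sanity check: (A − (-4)·I) v_1 = (0, 0, 0, 0)ᵀ = 0. ✓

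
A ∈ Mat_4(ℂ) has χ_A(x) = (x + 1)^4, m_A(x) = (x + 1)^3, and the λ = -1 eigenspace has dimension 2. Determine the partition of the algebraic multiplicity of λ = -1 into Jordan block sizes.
Block sizes for λ = -1: [3, 1]

Step 1 — from the characteristic polynomial, algebraic multiplicity of λ = -1 is 4. From dim ker(A − (-1)·I) = 2, there are exactly 2 Jordan blocks for λ = -1.
Step 2 — from the minimal polynomial, the factor (x + 1)^3 tells us the largest block for λ = -1 has size 3.
Step 3 — with total size 4, 2 blocks, and largest block 3, the block sizes (in nonincreasing order) are [3, 1].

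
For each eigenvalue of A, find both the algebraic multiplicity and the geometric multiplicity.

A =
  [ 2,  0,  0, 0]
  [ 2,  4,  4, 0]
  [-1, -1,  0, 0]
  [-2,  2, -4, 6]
λ = 2: alg = 3, geom = 2; λ = 6: alg = 1, geom = 1

Step 1 — factor the characteristic polynomial to read off the algebraic multiplicities:
  χ_A(x) = (x - 6)*(x - 2)^3

Step 2 — compute geometric multiplicities via the rank-nullity identity g(λ) = n − rank(A − λI):
  rank(A − (2)·I) = 2, so dim ker(A − (2)·I) = n − 2 = 2
  rank(A − (6)·I) = 3, so dim ker(A − (6)·I) = n − 3 = 1

Summary:
  λ = 2: algebraic multiplicity = 3, geometric multiplicity = 2
  λ = 6: algebraic multiplicity = 1, geometric multiplicity = 1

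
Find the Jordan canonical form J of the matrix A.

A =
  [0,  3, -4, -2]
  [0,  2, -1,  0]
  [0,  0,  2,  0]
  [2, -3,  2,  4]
J_3(2) ⊕ J_1(2)

The characteristic polynomial is
  det(x·I − A) = x^4 - 8*x^3 + 24*x^2 - 32*x + 16 = (x - 2)^4

Eigenvalues and multiplicities (the geometric multiplicity of λ is n − rank(A − λI), which equals the number of Jordan blocks for λ):
  λ = 2: algebraic multiplicity = 4, geometric multiplicity = 2

Determining the block sizes for each eigenvalue:
  λ = 2: with am = 4 and gm = 2, the partition is not yet determined (e.g. several partitions of 4 into 2 parts exist). Let N = A − (2)·I. Computing rank(N^1) = 2, rank(N^2) = 1, rank(N^3) = 0; the number of blocks of size ≥ j is rank(N^{j−1}) − rank(N^j), giving [2, 1, 1]. So we have 1 block(s) of size 3, 1 block(s) of size 1 → block sizes [3, 1]

Assembling the blocks gives a Jordan form
J =
  [2, 1, 0, 0]
  [0, 2, 1, 0]
  [0, 0, 2, 0]
  [0, 0, 0, 2]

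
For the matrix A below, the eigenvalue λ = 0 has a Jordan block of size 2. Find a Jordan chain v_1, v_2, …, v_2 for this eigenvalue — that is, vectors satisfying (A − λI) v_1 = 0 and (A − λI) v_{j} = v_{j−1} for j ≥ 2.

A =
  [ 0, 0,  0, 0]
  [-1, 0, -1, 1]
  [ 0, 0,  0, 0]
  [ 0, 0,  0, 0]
A Jordan chain for λ = 0 of length 2:
v_1 = (0, -1, 0, 0)ᵀ
v_2 = (1, 0, 0, 0)ᵀ

Let N = A − (0)·I. We want v_2 with N^2 v_2 = 0 but N^1 v_2 ≠ 0; then v_{j-1} := N · v_j for j = 2, …, 2.

Pick v_2 = (1, 0, 0, 0)ᵀ.
Then v_1 = N · v_2 = (0, -1, 0, 0)ᵀ.

Sanity check: (A − (0)·I) v_1 = (0, 0, 0, 0)ᵀ = 0. ✓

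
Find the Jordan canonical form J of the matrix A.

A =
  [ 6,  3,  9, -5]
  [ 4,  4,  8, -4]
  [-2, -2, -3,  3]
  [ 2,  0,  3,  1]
J_2(2) ⊕ J_2(2)

The characteristic polynomial is
  det(x·I − A) = x^4 - 8*x^3 + 24*x^2 - 32*x + 16 = (x - 2)^4

Eigenvalues and multiplicities (the geometric multiplicity of λ is n − rank(A − λI), which equals the number of Jordan blocks for λ):
  λ = 2: algebraic multiplicity = 4, geometric multiplicity = 2

Determining the block sizes for each eigenvalue:
  λ = 2: with am = 4 and gm = 2, the partition is not yet determined (e.g. several partitions of 4 into 2 parts exist). Let N = A − (2)·I. Computing rank(N^1) = 2, rank(N^2) = 0; the number of blocks of size ≥ j is rank(N^{j−1}) − rank(N^j), giving [2, 2]. So we have 2 block(s) of size 2 → block sizes [2, 2]

Assembling the blocks gives a Jordan form
J =
  [2, 1, 0, 0]
  [0, 2, 0, 0]
  [0, 0, 2, 1]
  [0, 0, 0, 2]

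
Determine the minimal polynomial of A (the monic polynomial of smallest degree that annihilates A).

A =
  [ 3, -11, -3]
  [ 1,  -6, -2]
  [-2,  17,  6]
x^3 - 3*x^2 + 3*x - 1

The characteristic polynomial is χ_A(x) = (x - 1)^3, so the eigenvalues are known. The minimal polynomial is
  m_A(x) = Π_λ (x − λ)^{k_λ}
where k_λ is the size of the *largest* Jordan block for λ (equivalently, the smallest k with (A − λI)^k v = 0 for every generalised eigenvector v of λ).

  λ = 1: largest Jordan block has size 3, contributing (x − 1)^3

So m_A(x) = (x - 1)^3 = x^3 - 3*x^2 + 3*x - 1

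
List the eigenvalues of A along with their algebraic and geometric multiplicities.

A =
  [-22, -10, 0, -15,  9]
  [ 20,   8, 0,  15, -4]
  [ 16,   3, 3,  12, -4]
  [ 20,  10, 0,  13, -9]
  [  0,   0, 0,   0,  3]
λ = -2: alg = 2, geom = 2; λ = 3: alg = 3, geom = 1

Step 1 — factor the characteristic polynomial to read off the algebraic multiplicities:
  χ_A(x) = (x - 3)^3*(x + 2)^2

Step 2 — compute geometric multiplicities via the rank-nullity identity g(λ) = n − rank(A − λI):
  rank(A − (-2)·I) = 3, so dim ker(A − (-2)·I) = n − 3 = 2
  rank(A − (3)·I) = 4, so dim ker(A − (3)·I) = n − 4 = 1

Summary:
  λ = -2: algebraic multiplicity = 2, geometric multiplicity = 2
  λ = 3: algebraic multiplicity = 3, geometric multiplicity = 1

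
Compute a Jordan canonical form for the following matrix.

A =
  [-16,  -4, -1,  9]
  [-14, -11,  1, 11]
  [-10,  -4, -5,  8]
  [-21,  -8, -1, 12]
J_3(-5) ⊕ J_1(-5)

The characteristic polynomial is
  det(x·I − A) = x^4 + 20*x^3 + 150*x^2 + 500*x + 625 = (x + 5)^4

Eigenvalues and multiplicities (the geometric multiplicity of λ is n − rank(A − λI), which equals the number of Jordan blocks for λ):
  λ = -5: algebraic multiplicity = 4, geometric multiplicity = 2

Determining the block sizes for each eigenvalue:
  λ = -5: with am = 4 and gm = 2, the partition is not yet determined (e.g. several partitions of 4 into 2 parts exist). Let N = A − (-5)·I. Computing rank(N^1) = 2, rank(N^2) = 1, rank(N^3) = 0; the number of blocks of size ≥ j is rank(N^{j−1}) − rank(N^j), giving [2, 1, 1]. So we have 1 block(s) of size 3, 1 block(s) of size 1 → block sizes [3, 1]

Assembling the blocks gives a Jordan form
J =
  [-5,  1,  0,  0]
  [ 0, -5,  1,  0]
  [ 0,  0, -5,  0]
  [ 0,  0,  0, -5]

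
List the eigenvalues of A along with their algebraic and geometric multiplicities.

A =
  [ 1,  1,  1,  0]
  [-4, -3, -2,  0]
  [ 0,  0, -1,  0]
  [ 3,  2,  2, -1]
λ = -1: alg = 4, geom = 2

Step 1 — factor the characteristic polynomial to read off the algebraic multiplicities:
  χ_A(x) = (x + 1)^4

Step 2 — compute geometric multiplicities via the rank-nullity identity g(λ) = n − rank(A − λI):
  rank(A − (-1)·I) = 2, so dim ker(A − (-1)·I) = n − 2 = 2

Summary:
  λ = -1: algebraic multiplicity = 4, geometric multiplicity = 2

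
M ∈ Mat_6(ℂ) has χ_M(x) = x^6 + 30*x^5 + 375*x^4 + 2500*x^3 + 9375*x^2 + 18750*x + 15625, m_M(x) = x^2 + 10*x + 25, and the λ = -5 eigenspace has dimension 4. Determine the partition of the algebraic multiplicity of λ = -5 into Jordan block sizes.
Block sizes for λ = -5: [2, 2, 1, 1]

Step 1 — from the characteristic polynomial, algebraic multiplicity of λ = -5 is 6. From dim ker(M − (-5)·I) = 4, there are exactly 4 Jordan blocks for λ = -5.
Step 2 — from the minimal polynomial, the factor (x + 5)^2 tells us the largest block for λ = -5 has size 2.
Step 3 — with total size 6, 4 blocks, and largest block 2, the block sizes (in nonincreasing order) are [2, 2, 1, 1].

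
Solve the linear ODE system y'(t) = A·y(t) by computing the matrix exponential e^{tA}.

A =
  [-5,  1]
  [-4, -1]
e^{tA} =
  [-2*t*exp(-3*t) + exp(-3*t), t*exp(-3*t)]
  [-4*t*exp(-3*t), 2*t*exp(-3*t) + exp(-3*t)]

Strategy: write A = P · J · P⁻¹ where J is a Jordan canonical form, so e^{tA} = P · e^{tJ} · P⁻¹, and e^{tJ} can be computed block-by-block.

A has Jordan form
J =
  [-3,  1]
  [ 0, -3]
(up to reordering of blocks).

Per-block formulas:
  For a 2×2 Jordan block J_2(-3): exp(t · J_2(-3)) = e^(-3t)·(I + t·N), where N is the 2×2 nilpotent shift.

After assembling e^{tJ} and conjugating by P, we get:

e^{tA} =
  [-2*t*exp(-3*t) + exp(-3*t), t*exp(-3*t)]
  [-4*t*exp(-3*t), 2*t*exp(-3*t) + exp(-3*t)]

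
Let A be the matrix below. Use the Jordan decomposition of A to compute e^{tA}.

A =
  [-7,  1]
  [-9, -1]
e^{tA} =
  [-3*t*exp(-4*t) + exp(-4*t), t*exp(-4*t)]
  [-9*t*exp(-4*t), 3*t*exp(-4*t) + exp(-4*t)]

Strategy: write A = P · J · P⁻¹ where J is a Jordan canonical form, so e^{tA} = P · e^{tJ} · P⁻¹, and e^{tJ} can be computed block-by-block.

A has Jordan form
J =
  [-4,  1]
  [ 0, -4]
(up to reordering of blocks).

Per-block formulas:
  For a 2×2 Jordan block J_2(-4): exp(t · J_2(-4)) = e^(-4t)·(I + t·N), where N is the 2×2 nilpotent shift.

After assembling e^{tJ} and conjugating by P, we get:

e^{tA} =
  [-3*t*exp(-4*t) + exp(-4*t), t*exp(-4*t)]
  [-9*t*exp(-4*t), 3*t*exp(-4*t) + exp(-4*t)]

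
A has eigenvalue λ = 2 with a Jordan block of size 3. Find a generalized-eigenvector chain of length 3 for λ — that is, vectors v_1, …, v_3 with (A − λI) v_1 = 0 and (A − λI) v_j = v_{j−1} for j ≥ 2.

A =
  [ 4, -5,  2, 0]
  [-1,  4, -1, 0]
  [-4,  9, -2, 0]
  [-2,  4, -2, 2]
A Jordan chain for λ = 2 of length 3:
v_1 = (1, 0, -1, 0)ᵀ
v_2 = (2, -1, -4, -2)ᵀ
v_3 = (1, 0, 0, 0)ᵀ

Let N = A − (2)·I. We want v_3 with N^3 v_3 = 0 but N^2 v_3 ≠ 0; then v_{j-1} := N · v_j for j = 3, …, 2.

Pick v_3 = (1, 0, 0, 0)ᵀ.
Then v_2 = N · v_3 = (2, -1, -4, -2)ᵀ.
Then v_1 = N · v_2 = (1, 0, -1, 0)ᵀ.

Sanity check: (A − (2)·I) v_1 = (0, 0, 0, 0)ᵀ = 0. ✓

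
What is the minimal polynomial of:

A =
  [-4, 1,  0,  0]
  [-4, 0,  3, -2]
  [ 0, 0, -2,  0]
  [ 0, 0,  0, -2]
x^3 + 6*x^2 + 12*x + 8

The characteristic polynomial is χ_A(x) = (x + 2)^4, so the eigenvalues are known. The minimal polynomial is
  m_A(x) = Π_λ (x − λ)^{k_λ}
where k_λ is the size of the *largest* Jordan block for λ (equivalently, the smallest k with (A − λI)^k v = 0 for every generalised eigenvector v of λ).

  λ = -2: largest Jordan block has size 3, contributing (x + 2)^3

So m_A(x) = (x + 2)^3 = x^3 + 6*x^2 + 12*x + 8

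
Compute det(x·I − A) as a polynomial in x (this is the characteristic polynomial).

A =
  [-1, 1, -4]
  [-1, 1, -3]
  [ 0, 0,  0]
x^3

Expanding det(x·I − A) (e.g. by cofactor expansion or by noting that A is similar to its Jordan form J, which has the same characteristic polynomial as A) gives
  χ_A(x) = x^3
which factors as x^3. The eigenvalues (with algebraic multiplicities) are λ = 0 with multiplicity 3.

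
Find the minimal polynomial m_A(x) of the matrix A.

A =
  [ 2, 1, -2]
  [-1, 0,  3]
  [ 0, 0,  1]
x^3 - 3*x^2 + 3*x - 1

The characteristic polynomial is χ_A(x) = (x - 1)^3, so the eigenvalues are known. The minimal polynomial is
  m_A(x) = Π_λ (x − λ)^{k_λ}
where k_λ is the size of the *largest* Jordan block for λ (equivalently, the smallest k with (A − λI)^k v = 0 for every generalised eigenvector v of λ).

  λ = 1: largest Jordan block has size 3, contributing (x − 1)^3

So m_A(x) = (x - 1)^3 = x^3 - 3*x^2 + 3*x - 1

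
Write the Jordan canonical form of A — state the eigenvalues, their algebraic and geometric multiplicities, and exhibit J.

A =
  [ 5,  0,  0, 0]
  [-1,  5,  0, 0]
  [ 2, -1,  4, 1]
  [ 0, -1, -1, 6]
J_3(5) ⊕ J_1(5)

The characteristic polynomial is
  det(x·I − A) = x^4 - 20*x^3 + 150*x^2 - 500*x + 625 = (x - 5)^4

Eigenvalues and multiplicities (the geometric multiplicity of λ is n − rank(A − λI), which equals the number of Jordan blocks for λ):
  λ = 5: algebraic multiplicity = 4, geometric multiplicity = 2

Determining the block sizes for each eigenvalue:
  λ = 5: with am = 4 and gm = 2, the partition is not yet determined (e.g. several partitions of 4 into 2 parts exist). Let N = A − (5)·I. Computing rank(N^1) = 2, rank(N^2) = 1, rank(N^3) = 0; the number of blocks of size ≥ j is rank(N^{j−1}) − rank(N^j), giving [2, 1, 1]. So we have 1 block(s) of size 3, 1 block(s) of size 1 → block sizes [3, 1]

Assembling the blocks gives a Jordan form
J =
  [5, 1, 0, 0]
  [0, 5, 1, 0]
  [0, 0, 5, 0]
  [0, 0, 0, 5]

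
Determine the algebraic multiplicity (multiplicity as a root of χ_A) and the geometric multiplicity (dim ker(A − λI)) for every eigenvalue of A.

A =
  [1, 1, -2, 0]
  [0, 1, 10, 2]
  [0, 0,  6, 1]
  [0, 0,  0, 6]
λ = 1: alg = 2, geom = 1; λ = 6: alg = 2, geom = 1

Step 1 — factor the characteristic polynomial to read off the algebraic multiplicities:
  χ_A(x) = (x - 6)^2*(x - 1)^2

Step 2 — compute geometric multiplicities via the rank-nullity identity g(λ) = n − rank(A − λI):
  rank(A − (1)·I) = 3, so dim ker(A − (1)·I) = n − 3 = 1
  rank(A − (6)·I) = 3, so dim ker(A − (6)·I) = n − 3 = 1

Summary:
  λ = 1: algebraic multiplicity = 2, geometric multiplicity = 1
  λ = 6: algebraic multiplicity = 2, geometric multiplicity = 1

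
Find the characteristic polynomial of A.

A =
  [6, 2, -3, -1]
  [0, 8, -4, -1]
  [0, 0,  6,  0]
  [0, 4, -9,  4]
x^4 - 24*x^3 + 216*x^2 - 864*x + 1296

Expanding det(x·I − A) (e.g. by cofactor expansion or by noting that A is similar to its Jordan form J, which has the same characteristic polynomial as A) gives
  χ_A(x) = x^4 - 24*x^3 + 216*x^2 - 864*x + 1296
which factors as (x - 6)^4. The eigenvalues (with algebraic multiplicities) are λ = 6 with multiplicity 4.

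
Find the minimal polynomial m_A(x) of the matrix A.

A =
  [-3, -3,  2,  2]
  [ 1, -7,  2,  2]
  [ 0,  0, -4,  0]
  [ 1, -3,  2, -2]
x^2 + 8*x + 16

The characteristic polynomial is χ_A(x) = (x + 4)^4, so the eigenvalues are known. The minimal polynomial is
  m_A(x) = Π_λ (x − λ)^{k_λ}
where k_λ is the size of the *largest* Jordan block for λ (equivalently, the smallest k with (A − λI)^k v = 0 for every generalised eigenvector v of λ).

  λ = -4: largest Jordan block has size 2, contributing (x + 4)^2

So m_A(x) = (x + 4)^2 = x^2 + 8*x + 16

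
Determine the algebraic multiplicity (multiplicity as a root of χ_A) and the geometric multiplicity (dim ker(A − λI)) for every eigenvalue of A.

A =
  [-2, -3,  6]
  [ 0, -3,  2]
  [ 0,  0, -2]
λ = -3: alg = 1, geom = 1; λ = -2: alg = 2, geom = 2

Step 1 — factor the characteristic polynomial to read off the algebraic multiplicities:
  χ_A(x) = (x + 2)^2*(x + 3)

Step 2 — compute geometric multiplicities via the rank-nullity identity g(λ) = n − rank(A − λI):
  rank(A − (-3)·I) = 2, so dim ker(A − (-3)·I) = n − 2 = 1
  rank(A − (-2)·I) = 1, so dim ker(A − (-2)·I) = n − 1 = 2

Summary:
  λ = -3: algebraic multiplicity = 1, geometric multiplicity = 1
  λ = -2: algebraic multiplicity = 2, geometric multiplicity = 2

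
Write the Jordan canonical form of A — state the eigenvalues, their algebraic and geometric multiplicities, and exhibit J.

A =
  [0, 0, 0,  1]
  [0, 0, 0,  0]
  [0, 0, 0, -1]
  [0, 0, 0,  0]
J_2(0) ⊕ J_1(0) ⊕ J_1(0)

The characteristic polynomial is
  det(x·I − A) = x^4

Eigenvalues and multiplicities (the geometric multiplicity of λ is n − rank(A − λI), which equals the number of Jordan blocks for λ):
  λ = 0: algebraic multiplicity = 4, geometric multiplicity = 3

Determining the block sizes for each eigenvalue:
  λ = 0: 3 blocks summing to 4 forces exactly one block of size 2 and the rest size 1 → block sizes [2, 1, 1]

Assembling the blocks gives a Jordan form
J =
  [0, 1, 0, 0]
  [0, 0, 0, 0]
  [0, 0, 0, 0]
  [0, 0, 0, 0]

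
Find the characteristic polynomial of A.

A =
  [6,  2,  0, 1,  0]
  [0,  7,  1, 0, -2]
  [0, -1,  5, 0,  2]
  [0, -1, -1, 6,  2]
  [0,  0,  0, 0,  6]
x^5 - 30*x^4 + 360*x^3 - 2160*x^2 + 6480*x - 7776

Expanding det(x·I − A) (e.g. by cofactor expansion or by noting that A is similar to its Jordan form J, which has the same characteristic polynomial as A) gives
  χ_A(x) = x^5 - 30*x^4 + 360*x^3 - 2160*x^2 + 6480*x - 7776
which factors as (x - 6)^5. The eigenvalues (with algebraic multiplicities) are λ = 6 with multiplicity 5.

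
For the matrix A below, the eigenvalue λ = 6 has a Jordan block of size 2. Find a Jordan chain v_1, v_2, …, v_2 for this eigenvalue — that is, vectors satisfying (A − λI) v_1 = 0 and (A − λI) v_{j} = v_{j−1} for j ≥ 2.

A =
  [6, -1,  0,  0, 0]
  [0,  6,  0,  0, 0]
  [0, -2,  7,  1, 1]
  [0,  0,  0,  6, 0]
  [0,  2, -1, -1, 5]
A Jordan chain for λ = 6 of length 2:
v_1 = (-1, 0, -2, 0, 2)ᵀ
v_2 = (0, 1, 0, 0, 0)ᵀ

Let N = A − (6)·I. We want v_2 with N^2 v_2 = 0 but N^1 v_2 ≠ 0; then v_{j-1} := N · v_j for j = 2, …, 2.

Pick v_2 = (0, 1, 0, 0, 0)ᵀ.
Then v_1 = N · v_2 = (-1, 0, -2, 0, 2)ᵀ.

Sanity check: (A − (6)·I) v_1 = (0, 0, 0, 0, 0)ᵀ = 0. ✓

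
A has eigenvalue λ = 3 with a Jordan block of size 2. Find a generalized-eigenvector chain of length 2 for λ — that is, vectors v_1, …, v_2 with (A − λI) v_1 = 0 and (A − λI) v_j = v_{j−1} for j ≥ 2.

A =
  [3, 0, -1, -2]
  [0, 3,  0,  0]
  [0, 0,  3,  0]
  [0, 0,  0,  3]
A Jordan chain for λ = 3 of length 2:
v_1 = (-1, 0, 0, 0)ᵀ
v_2 = (0, 0, 1, 0)ᵀ

Let N = A − (3)·I. We want v_2 with N^2 v_2 = 0 but N^1 v_2 ≠ 0; then v_{j-1} := N · v_j for j = 2, …, 2.

Pick v_2 = (0, 0, 1, 0)ᵀ.
Then v_1 = N · v_2 = (-1, 0, 0, 0)ᵀ.

Sanity check: (A − (3)·I) v_1 = (0, 0, 0, 0)ᵀ = 0. ✓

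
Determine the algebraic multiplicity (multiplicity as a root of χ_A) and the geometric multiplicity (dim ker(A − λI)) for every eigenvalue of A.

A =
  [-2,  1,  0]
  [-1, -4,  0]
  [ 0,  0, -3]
λ = -3: alg = 3, geom = 2

Step 1 — factor the characteristic polynomial to read off the algebraic multiplicities:
  χ_A(x) = (x + 3)^3

Step 2 — compute geometric multiplicities via the rank-nullity identity g(λ) = n − rank(A − λI):
  rank(A − (-3)·I) = 1, so dim ker(A − (-3)·I) = n − 1 = 2

Summary:
  λ = -3: algebraic multiplicity = 3, geometric multiplicity = 2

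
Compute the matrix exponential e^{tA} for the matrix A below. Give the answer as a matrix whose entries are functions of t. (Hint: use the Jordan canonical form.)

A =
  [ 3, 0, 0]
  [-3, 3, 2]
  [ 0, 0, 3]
e^{tA} =
  [exp(3*t), 0, 0]
  [-3*t*exp(3*t), exp(3*t), 2*t*exp(3*t)]
  [0, 0, exp(3*t)]

Strategy: write A = P · J · P⁻¹ where J is a Jordan canonical form, so e^{tA} = P · e^{tJ} · P⁻¹, and e^{tJ} can be computed block-by-block.

A has Jordan form
J =
  [3, 1, 0]
  [0, 3, 0]
  [0, 0, 3]
(up to reordering of blocks).

Per-block formulas:
  For a 1×1 block at λ = 3: exp(t · [3]) = [e^(3t)].
  For a 2×2 Jordan block J_2(3): exp(t · J_2(3)) = e^(3t)·(I + t·N), where N is the 2×2 nilpotent shift.

After assembling e^{tJ} and conjugating by P, we get:

e^{tA} =
  [exp(3*t), 0, 0]
  [-3*t*exp(3*t), exp(3*t), 2*t*exp(3*t)]
  [0, 0, exp(3*t)]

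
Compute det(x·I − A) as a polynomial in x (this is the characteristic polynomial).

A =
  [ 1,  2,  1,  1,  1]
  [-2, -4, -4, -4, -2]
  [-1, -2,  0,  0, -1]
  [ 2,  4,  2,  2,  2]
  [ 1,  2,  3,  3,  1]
x^5

Expanding det(x·I − A) (e.g. by cofactor expansion or by noting that A is similar to its Jordan form J, which has the same characteristic polynomial as A) gives
  χ_A(x) = x^5
which factors as x^5. The eigenvalues (with algebraic multiplicities) are λ = 0 with multiplicity 5.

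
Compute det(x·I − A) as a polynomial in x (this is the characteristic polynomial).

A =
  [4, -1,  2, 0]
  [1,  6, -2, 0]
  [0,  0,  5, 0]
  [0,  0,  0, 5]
x^4 - 20*x^3 + 150*x^2 - 500*x + 625

Expanding det(x·I − A) (e.g. by cofactor expansion or by noting that A is similar to its Jordan form J, which has the same characteristic polynomial as A) gives
  χ_A(x) = x^4 - 20*x^3 + 150*x^2 - 500*x + 625
which factors as (x - 5)^4. The eigenvalues (with algebraic multiplicities) are λ = 5 with multiplicity 4.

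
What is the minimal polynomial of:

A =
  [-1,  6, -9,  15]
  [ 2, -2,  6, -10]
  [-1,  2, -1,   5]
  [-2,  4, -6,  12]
x^2 - 4*x + 4

The characteristic polynomial is χ_A(x) = (x - 2)^4, so the eigenvalues are known. The minimal polynomial is
  m_A(x) = Π_λ (x − λ)^{k_λ}
where k_λ is the size of the *largest* Jordan block for λ (equivalently, the smallest k with (A − λI)^k v = 0 for every generalised eigenvector v of λ).

  λ = 2: largest Jordan block has size 2, contributing (x − 2)^2

So m_A(x) = (x - 2)^2 = x^2 - 4*x + 4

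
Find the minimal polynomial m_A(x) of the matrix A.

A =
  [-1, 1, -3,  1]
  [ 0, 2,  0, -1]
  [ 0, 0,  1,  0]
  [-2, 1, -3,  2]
x^3 - 3*x^2 + 3*x - 1

The characteristic polynomial is χ_A(x) = (x - 1)^4, so the eigenvalues are known. The minimal polynomial is
  m_A(x) = Π_λ (x − λ)^{k_λ}
where k_λ is the size of the *largest* Jordan block for λ (equivalently, the smallest k with (A − λI)^k v = 0 for every generalised eigenvector v of λ).

  λ = 1: largest Jordan block has size 3, contributing (x − 1)^3

So m_A(x) = (x - 1)^3 = x^3 - 3*x^2 + 3*x - 1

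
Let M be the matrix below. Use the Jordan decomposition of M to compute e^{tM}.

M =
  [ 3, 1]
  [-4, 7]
e^{tM} =
  [-2*t*exp(5*t) + exp(5*t), t*exp(5*t)]
  [-4*t*exp(5*t), 2*t*exp(5*t) + exp(5*t)]

Strategy: write M = P · J · P⁻¹ where J is a Jordan canonical form, so e^{tM} = P · e^{tJ} · P⁻¹, and e^{tJ} can be computed block-by-block.

M has Jordan form
J =
  [5, 1]
  [0, 5]
(up to reordering of blocks).

Per-block formulas:
  For a 2×2 Jordan block J_2(5): exp(t · J_2(5)) = e^(5t)·(I + t·N), where N is the 2×2 nilpotent shift.

After assembling e^{tJ} and conjugating by P, we get:

e^{tM} =
  [-2*t*exp(5*t) + exp(5*t), t*exp(5*t)]
  [-4*t*exp(5*t), 2*t*exp(5*t) + exp(5*t)]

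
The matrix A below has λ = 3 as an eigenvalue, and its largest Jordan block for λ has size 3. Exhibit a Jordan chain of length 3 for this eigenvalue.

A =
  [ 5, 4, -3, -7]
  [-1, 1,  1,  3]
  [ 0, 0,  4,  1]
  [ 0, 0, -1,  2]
A Jordan chain for λ = 3 of length 3:
v_1 = (2, -1, 0, 0)ᵀ
v_2 = (-3, 1, 1, -1)ᵀ
v_3 = (0, 0, 1, 0)ᵀ

Let N = A − (3)·I. We want v_3 with N^3 v_3 = 0 but N^2 v_3 ≠ 0; then v_{j-1} := N · v_j for j = 3, …, 2.

Pick v_3 = (0, 0, 1, 0)ᵀ.
Then v_2 = N · v_3 = (-3, 1, 1, -1)ᵀ.
Then v_1 = N · v_2 = (2, -1, 0, 0)ᵀ.

Sanity check: (A − (3)·I) v_1 = (0, 0, 0, 0)ᵀ = 0. ✓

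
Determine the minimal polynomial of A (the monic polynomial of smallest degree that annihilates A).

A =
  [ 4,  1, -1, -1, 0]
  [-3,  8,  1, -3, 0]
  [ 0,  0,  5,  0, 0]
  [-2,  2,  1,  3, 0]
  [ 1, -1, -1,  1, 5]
x^3 - 15*x^2 + 75*x - 125

The characteristic polynomial is χ_A(x) = (x - 5)^5, so the eigenvalues are known. The minimal polynomial is
  m_A(x) = Π_λ (x − λ)^{k_λ}
where k_λ is the size of the *largest* Jordan block for λ (equivalently, the smallest k with (A − λI)^k v = 0 for every generalised eigenvector v of λ).

  λ = 5: largest Jordan block has size 3, contributing (x − 5)^3

So m_A(x) = (x - 5)^3 = x^3 - 15*x^2 + 75*x - 125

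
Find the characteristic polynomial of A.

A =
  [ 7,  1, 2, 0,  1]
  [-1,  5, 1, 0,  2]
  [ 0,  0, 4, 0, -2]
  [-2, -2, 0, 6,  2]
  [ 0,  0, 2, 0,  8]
x^5 - 30*x^4 + 360*x^3 - 2160*x^2 + 6480*x - 7776

Expanding det(x·I − A) (e.g. by cofactor expansion or by noting that A is similar to its Jordan form J, which has the same characteristic polynomial as A) gives
  χ_A(x) = x^5 - 30*x^4 + 360*x^3 - 2160*x^2 + 6480*x - 7776
which factors as (x - 6)^5. The eigenvalues (with algebraic multiplicities) are λ = 6 with multiplicity 5.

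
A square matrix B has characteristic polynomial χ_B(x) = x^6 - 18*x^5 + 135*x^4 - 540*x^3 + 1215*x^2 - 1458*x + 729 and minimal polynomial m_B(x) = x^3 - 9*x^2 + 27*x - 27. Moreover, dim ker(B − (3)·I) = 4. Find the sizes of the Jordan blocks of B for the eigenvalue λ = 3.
Block sizes for λ = 3: [3, 1, 1, 1]

Step 1 — from the characteristic polynomial, algebraic multiplicity of λ = 3 is 6. From dim ker(B − (3)·I) = 4, there are exactly 4 Jordan blocks for λ = 3.
Step 2 — from the minimal polynomial, the factor (x − 3)^3 tells us the largest block for λ = 3 has size 3.
Step 3 — with total size 6, 4 blocks, and largest block 3, the block sizes (in nonincreasing order) are [3, 1, 1, 1].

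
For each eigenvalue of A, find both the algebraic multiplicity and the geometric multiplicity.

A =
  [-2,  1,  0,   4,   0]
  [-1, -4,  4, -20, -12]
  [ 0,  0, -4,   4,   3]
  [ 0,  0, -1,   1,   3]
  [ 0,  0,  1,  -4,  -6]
λ = -3: alg = 5, geom = 3

Step 1 — factor the characteristic polynomial to read off the algebraic multiplicities:
  χ_A(x) = (x + 3)^5

Step 2 — compute geometric multiplicities via the rank-nullity identity g(λ) = n − rank(A − λI):
  rank(A − (-3)·I) = 2, so dim ker(A − (-3)·I) = n − 2 = 3

Summary:
  λ = -3: algebraic multiplicity = 5, geometric multiplicity = 3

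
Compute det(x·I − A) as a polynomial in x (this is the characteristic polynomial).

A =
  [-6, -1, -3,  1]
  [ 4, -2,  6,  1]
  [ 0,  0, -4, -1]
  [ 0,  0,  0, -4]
x^4 + 16*x^3 + 96*x^2 + 256*x + 256

Expanding det(x·I − A) (e.g. by cofactor expansion or by noting that A is similar to its Jordan form J, which has the same characteristic polynomial as A) gives
  χ_A(x) = x^4 + 16*x^3 + 96*x^2 + 256*x + 256
which factors as (x + 4)^4. The eigenvalues (with algebraic multiplicities) are λ = -4 with multiplicity 4.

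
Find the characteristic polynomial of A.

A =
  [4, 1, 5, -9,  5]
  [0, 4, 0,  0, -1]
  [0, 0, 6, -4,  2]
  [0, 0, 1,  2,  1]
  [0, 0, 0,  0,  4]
x^5 - 20*x^4 + 160*x^3 - 640*x^2 + 1280*x - 1024

Expanding det(x·I − A) (e.g. by cofactor expansion or by noting that A is similar to its Jordan form J, which has the same characteristic polynomial as A) gives
  χ_A(x) = x^5 - 20*x^4 + 160*x^3 - 640*x^2 + 1280*x - 1024
which factors as (x - 4)^5. The eigenvalues (with algebraic multiplicities) are λ = 4 with multiplicity 5.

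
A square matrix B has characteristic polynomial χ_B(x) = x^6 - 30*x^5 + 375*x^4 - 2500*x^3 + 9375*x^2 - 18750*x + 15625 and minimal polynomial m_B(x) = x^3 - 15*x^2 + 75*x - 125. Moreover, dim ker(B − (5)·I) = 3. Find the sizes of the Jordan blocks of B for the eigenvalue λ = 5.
Block sizes for λ = 5: [3, 2, 1]

Step 1 — from the characteristic polynomial, algebraic multiplicity of λ = 5 is 6. From dim ker(B − (5)·I) = 3, there are exactly 3 Jordan blocks for λ = 5.
Step 2 — from the minimal polynomial, the factor (x − 5)^3 tells us the largest block for λ = 5 has size 3.
Step 3 — with total size 6, 3 blocks, and largest block 3, the block sizes (in nonincreasing order) are [3, 2, 1].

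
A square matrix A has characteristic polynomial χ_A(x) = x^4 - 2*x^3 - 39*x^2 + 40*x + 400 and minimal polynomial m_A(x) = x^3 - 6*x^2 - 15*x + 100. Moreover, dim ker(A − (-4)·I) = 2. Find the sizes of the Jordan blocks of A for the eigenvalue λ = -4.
Block sizes for λ = -4: [1, 1]

Step 1 — from the characteristic polynomial, algebraic multiplicity of λ = -4 is 2. From dim ker(A − (-4)·I) = 2, there are exactly 2 Jordan blocks for λ = -4.
Step 2 — from the minimal polynomial, the factor (x + 4) tells us the largest block for λ = -4 has size 1.
Step 3 — with total size 2, 2 blocks, and largest block 1, the block sizes (in nonincreasing order) are [1, 1].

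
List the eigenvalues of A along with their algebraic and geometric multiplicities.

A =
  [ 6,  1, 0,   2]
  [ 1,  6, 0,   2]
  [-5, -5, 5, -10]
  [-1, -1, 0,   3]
λ = 5: alg = 4, geom = 3

Step 1 — factor the characteristic polynomial to read off the algebraic multiplicities:
  χ_A(x) = (x - 5)^4

Step 2 — compute geometric multiplicities via the rank-nullity identity g(λ) = n − rank(A − λI):
  rank(A − (5)·I) = 1, so dim ker(A − (5)·I) = n − 1 = 3

Summary:
  λ = 5: algebraic multiplicity = 4, geometric multiplicity = 3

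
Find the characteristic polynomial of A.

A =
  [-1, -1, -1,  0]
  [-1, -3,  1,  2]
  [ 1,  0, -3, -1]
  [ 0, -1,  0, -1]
x^4 + 8*x^3 + 24*x^2 + 32*x + 16

Expanding det(x·I − A) (e.g. by cofactor expansion or by noting that A is similar to its Jordan form J, which has the same characteristic polynomial as A) gives
  χ_A(x) = x^4 + 8*x^3 + 24*x^2 + 32*x + 16
which factors as (x + 2)^4. The eigenvalues (with algebraic multiplicities) are λ = -2 with multiplicity 4.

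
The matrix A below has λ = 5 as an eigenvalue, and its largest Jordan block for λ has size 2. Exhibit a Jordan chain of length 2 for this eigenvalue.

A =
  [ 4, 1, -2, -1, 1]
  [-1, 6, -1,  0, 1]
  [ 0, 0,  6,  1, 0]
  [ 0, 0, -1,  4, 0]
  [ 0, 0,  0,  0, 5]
A Jordan chain for λ = 5 of length 2:
v_1 = (-1, -1, 0, 0, 0)ᵀ
v_2 = (1, 0, 0, 0, 0)ᵀ

Let N = A − (5)·I. We want v_2 with N^2 v_2 = 0 but N^1 v_2 ≠ 0; then v_{j-1} := N · v_j for j = 2, …, 2.

Pick v_2 = (1, 0, 0, 0, 0)ᵀ.
Then v_1 = N · v_2 = (-1, -1, 0, 0, 0)ᵀ.

Sanity check: (A − (5)·I) v_1 = (0, 0, 0, 0, 0)ᵀ = 0. ✓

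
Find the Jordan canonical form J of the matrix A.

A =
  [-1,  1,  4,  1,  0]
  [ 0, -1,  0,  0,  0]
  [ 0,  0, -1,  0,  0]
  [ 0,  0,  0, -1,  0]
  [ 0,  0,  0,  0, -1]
J_2(-1) ⊕ J_1(-1) ⊕ J_1(-1) ⊕ J_1(-1)

The characteristic polynomial is
  det(x·I − A) = x^5 + 5*x^4 + 10*x^3 + 10*x^2 + 5*x + 1 = (x + 1)^5

Eigenvalues and multiplicities (the geometric multiplicity of λ is n − rank(A − λI), which equals the number of Jordan blocks for λ):
  λ = -1: algebraic multiplicity = 5, geometric multiplicity = 4

Determining the block sizes for each eigenvalue:
  λ = -1: 4 blocks summing to 5 forces exactly one block of size 2 and the rest size 1 → block sizes [2, 1, 1, 1]

Assembling the blocks gives a Jordan form
J =
  [-1,  1,  0,  0,  0]
  [ 0, -1,  0,  0,  0]
  [ 0,  0, -1,  0,  0]
  [ 0,  0,  0, -1,  0]
  [ 0,  0,  0,  0, -1]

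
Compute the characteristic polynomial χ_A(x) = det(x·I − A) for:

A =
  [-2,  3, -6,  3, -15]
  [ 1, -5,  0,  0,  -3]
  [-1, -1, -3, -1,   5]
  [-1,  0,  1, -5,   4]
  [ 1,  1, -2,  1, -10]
x^5 + 25*x^4 + 250*x^3 + 1250*x^2 + 3125*x + 3125

Expanding det(x·I − A) (e.g. by cofactor expansion or by noting that A is similar to its Jordan form J, which has the same characteristic polynomial as A) gives
  χ_A(x) = x^5 + 25*x^4 + 250*x^3 + 1250*x^2 + 3125*x + 3125
which factors as (x + 5)^5. The eigenvalues (with algebraic multiplicities) are λ = -5 with multiplicity 5.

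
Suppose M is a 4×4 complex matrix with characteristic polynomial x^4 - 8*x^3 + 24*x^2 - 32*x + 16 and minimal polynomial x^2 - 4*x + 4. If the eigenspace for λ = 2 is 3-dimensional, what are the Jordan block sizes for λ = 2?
Block sizes for λ = 2: [2, 1, 1]

Step 1 — from the characteristic polynomial, algebraic multiplicity of λ = 2 is 4. From dim ker(M − (2)·I) = 3, there are exactly 3 Jordan blocks for λ = 2.
Step 2 — from the minimal polynomial, the factor (x − 2)^2 tells us the largest block for λ = 2 has size 2.
Step 3 — with total size 4, 3 blocks, and largest block 2, the block sizes (in nonincreasing order) are [2, 1, 1].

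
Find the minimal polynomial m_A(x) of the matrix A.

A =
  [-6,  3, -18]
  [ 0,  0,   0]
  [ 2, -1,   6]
x^2

The characteristic polynomial is χ_A(x) = x^3, so the eigenvalues are known. The minimal polynomial is
  m_A(x) = Π_λ (x − λ)^{k_λ}
where k_λ is the size of the *largest* Jordan block for λ (equivalently, the smallest k with (A − λI)^k v = 0 for every generalised eigenvector v of λ).

  λ = 0: largest Jordan block has size 2, contributing (x − 0)^2

So m_A(x) = x^2 = x^2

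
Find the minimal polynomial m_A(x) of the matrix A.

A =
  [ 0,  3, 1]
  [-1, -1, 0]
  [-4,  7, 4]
x^3 - 3*x^2 + 3*x - 1

The characteristic polynomial is χ_A(x) = (x - 1)^3, so the eigenvalues are known. The minimal polynomial is
  m_A(x) = Π_λ (x − λ)^{k_λ}
where k_λ is the size of the *largest* Jordan block for λ (equivalently, the smallest k with (A − λI)^k v = 0 for every generalised eigenvector v of λ).

  λ = 1: largest Jordan block has size 3, contributing (x − 1)^3

So m_A(x) = (x - 1)^3 = x^3 - 3*x^2 + 3*x - 1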